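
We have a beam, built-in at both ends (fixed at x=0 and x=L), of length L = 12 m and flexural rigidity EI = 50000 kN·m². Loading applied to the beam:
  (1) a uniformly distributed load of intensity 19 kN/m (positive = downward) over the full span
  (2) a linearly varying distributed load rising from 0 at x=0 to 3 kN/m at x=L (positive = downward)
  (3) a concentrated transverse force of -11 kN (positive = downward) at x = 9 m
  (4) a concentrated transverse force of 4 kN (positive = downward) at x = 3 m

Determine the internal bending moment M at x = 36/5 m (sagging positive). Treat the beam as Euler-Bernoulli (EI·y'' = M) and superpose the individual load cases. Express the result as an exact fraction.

Load 1 — uniform load w=19 kN/m over full span:
  M_1 = wLx/2 - wL²/12 - wx²/2 = 19·12·(36/5)/2 - 19·12²/12 - 19·(36/5)²/2 = 2508/25 kN·m
Load 2 — triangular load w₀=3 kN/m (0→w₀ over full span):
  M_2 = 3w₀Lx/20 - w₀L²/30 - w₀x³/(6L) = 3·3·12·(36/5)/20 - 3·12²/30 - 3·(36/5)³/(6·12) = 1116/125 kN·m
Load 3 — point force P=-11 kN at a=9 m (b=L-a=3):
  M_3 = Pb²(3a+b)x/L³ - Pab²/L²  [x≤a] = (-11)·3²·(3·9+3)·(36/5)/12³ - (-11)·9·3²/12² = -99/16 kN·m
Load 4 — point force P=4 kN at a=3 m (b=L-a=9):
  M_4 = Pa²(a+3b)(L-x)/L³ - Pa²b/L²  [x>a] = 4·3²·(3+3·9)·(12-(36/5))/12³ - 4·3²·9/12² = 3/4 kN·m
Superposition: M = Σ M_i = 207621/2000 kN·m ≈ 103.810500 kN·m

M(36/5) = 207621/2000 kN·m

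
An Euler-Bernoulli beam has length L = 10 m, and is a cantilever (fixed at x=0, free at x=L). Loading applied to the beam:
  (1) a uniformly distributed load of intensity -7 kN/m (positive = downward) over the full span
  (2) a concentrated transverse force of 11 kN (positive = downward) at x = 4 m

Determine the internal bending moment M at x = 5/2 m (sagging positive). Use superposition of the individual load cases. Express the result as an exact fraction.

M(5/2) = 1443/8 kN·m

Load 1 — uniform load w=-7 kN/m over full span:
  M_1 = -w(L-x)²/2 = -(-7)·(10-(5/2))²/2 = 1575/8 kN·m
Load 2 — point force P=11 kN at a=4 m (b=L-a=6):
  M_2 = -P(a-x)  [x≤a] = -11·(4-(5/2)) = -33/2 kN·m
Superposition: M = Σ M_i = 1443/8 kN·m ≈ 180.375000 kN·m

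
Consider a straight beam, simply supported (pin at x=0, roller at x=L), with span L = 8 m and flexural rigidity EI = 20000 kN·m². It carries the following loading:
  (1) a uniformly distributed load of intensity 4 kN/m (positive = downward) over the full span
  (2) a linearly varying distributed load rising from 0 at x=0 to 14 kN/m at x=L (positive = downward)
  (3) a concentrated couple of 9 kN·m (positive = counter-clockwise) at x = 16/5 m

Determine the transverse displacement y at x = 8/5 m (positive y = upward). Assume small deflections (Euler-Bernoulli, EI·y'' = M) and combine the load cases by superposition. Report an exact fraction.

Load 1 — uniform load w=4 kN/m over full span:
  y_1 = -wx(L³-2Lx²+x³)/(24EI) = -4·(8/5)·(8³-2·8·(8/5)²+(8/5)³)/(24·20000) = -7424/1171875 m
Load 2 — triangular load w₀=14 kN/m (0→w₀ over full span):
  y_2 = -w₀x(7L⁴-10L²x²+3x⁴)/(360LEI) = -14·(8/5)·(7·8⁴-10·8²·(8/5)²+3·(8/5)⁴)/(360·8·20000) = -308224/29296875 m
Load 3 — applied couple M₀=9 kN·m at a=16/5 m (b=L-a=24/5):
  y_3 = (M₀x³/(6L)+C₁x)/EI  [x≤a] with C₁=M₀(3b²-L²)/(6L)=24/25 = (9·(8/5)³/(6·8)+(24/25)·(8/5))/20000 = 9/78125 m
Superposition: y = Σ y_i = -163483/9765625 m ≈ -0.016741 m

y(8/5) = -163483/9765625 m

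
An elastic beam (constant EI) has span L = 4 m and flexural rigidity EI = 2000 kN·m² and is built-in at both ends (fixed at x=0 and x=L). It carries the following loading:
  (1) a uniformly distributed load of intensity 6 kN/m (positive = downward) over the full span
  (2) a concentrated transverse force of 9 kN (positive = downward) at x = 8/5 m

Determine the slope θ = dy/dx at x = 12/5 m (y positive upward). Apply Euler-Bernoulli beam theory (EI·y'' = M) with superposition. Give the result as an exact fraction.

θ(12/5) = 588/390625 rad

Load 1 — uniform load w=6 kN/m over full span:
  θ_1 = -wx(L-x)(L-2x)/(12EI) = -6·(12/5)·(4-(12/5))·(4-2·(12/5))/(12·2000) = 12/15625 rad
Load 2 — point force P=9 kN at a=8/5 m (b=L-a=12/5):
  θ_2 = Pa²(L-x)(2bL-(3b+a)(L-x))/(2L³EI)  [x>a] = 9·(8/5)²·(4-(12/5))·(2·(12/5)·4-(3·(12/5)+(8/5))·(4-(12/5)))/(2·4³·2000) = 288/390625 rad
Superposition: θ = Σ θ_i = 588/390625 rad ≈ 0.001505 rad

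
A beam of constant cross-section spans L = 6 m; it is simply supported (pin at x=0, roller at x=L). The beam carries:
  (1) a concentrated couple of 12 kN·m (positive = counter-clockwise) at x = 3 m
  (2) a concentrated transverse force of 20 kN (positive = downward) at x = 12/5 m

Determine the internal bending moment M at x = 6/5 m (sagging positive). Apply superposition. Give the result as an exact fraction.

M(6/5) = 84/5 kN·m

Load 1 — applied couple M₀=12 kN·m at a=3 m (b=L-a=3):
  M_1 = M₀x/L  [x≤a] = 12·(6/5)/6 = 12/5 kN·m
Load 2 — point force P=20 kN at a=12/5 m (b=L-a=18/5):
  M_2 = Pbx/L  [x≤a] = 20·(18/5)·(6/5)/6 = 72/5 kN·m
Superposition: M = Σ M_i = 84/5 kN·m ≈ 16.800000 kN·m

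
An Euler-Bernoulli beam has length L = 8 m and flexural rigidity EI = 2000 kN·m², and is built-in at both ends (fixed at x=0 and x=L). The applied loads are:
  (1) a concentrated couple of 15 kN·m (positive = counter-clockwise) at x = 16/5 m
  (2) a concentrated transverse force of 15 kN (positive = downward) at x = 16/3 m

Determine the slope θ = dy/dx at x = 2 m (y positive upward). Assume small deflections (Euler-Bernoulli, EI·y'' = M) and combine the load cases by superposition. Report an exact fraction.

θ(2) = -41/10000 rad

Load 1 — applied couple M₀=15 kN·m at a=16/5 m (b=L-a=24/5):
  θ_1 = (R_Ax²/2 - M_Ax)/EI  [x≤a] with R_A=27/10, M_A=9/5 = ((27/10)·2²/2 - (9/5)·2)/2000 = 9/10000 rad
Load 2 — point force P=15 kN at a=16/3 m (b=L-a=8/3):
  θ_2 = -Pb²x(2aL-(3a+b)x)/(2L³EI)  [x≤a] = -15·(8/3)²·2·(2·(16/3)·8-(3·(16/3)+(8/3))·2)/(2·8³·2000) = -1/200 rad
Superposition: θ = Σ θ_i = -41/10000 rad ≈ -0.004100 rad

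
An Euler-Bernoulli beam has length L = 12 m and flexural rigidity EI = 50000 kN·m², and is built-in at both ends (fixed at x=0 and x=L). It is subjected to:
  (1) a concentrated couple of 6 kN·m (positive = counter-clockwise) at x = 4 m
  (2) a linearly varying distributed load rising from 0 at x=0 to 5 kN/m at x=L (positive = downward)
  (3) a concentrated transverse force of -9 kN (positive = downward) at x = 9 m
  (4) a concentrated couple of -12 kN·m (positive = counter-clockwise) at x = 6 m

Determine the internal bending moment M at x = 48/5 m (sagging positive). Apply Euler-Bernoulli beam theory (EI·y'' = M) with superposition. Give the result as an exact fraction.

M(48/5) = -431/400 kN·m

Load 1 — applied couple M₀=6 kN·m at a=4 m (b=L-a=8):
  M_1 = R_Ax - M_A - M₀  [x>a] with R_A=2/3, M_A=0 = (2/3)·(48/5) - 0 - 6 = 2/5 kN·m
Load 2 — triangular load w₀=5 kN/m (0→w₀ over full span):
  M_2 = 3w₀Lx/20 - w₀L²/30 - w₀x³/(6L) = 3·5·12·(48/5)/20 - 5·12²/30 - 5·(48/5)³/(6·12) = 24/25 kN·m
Load 3 — point force P=-9 kN at a=9 m (b=L-a=3):
  M_3 = Pa²(a+3b)(L-x)/L³ - Pa²b/L²  [x>a] = (-9)·9²·(9+3·3)·(12-(48/5))/12³ - (-9)·9²·3/12² = -243/80 kN·m
Load 4 — applied couple M₀=-12 kN·m at a=6 m (b=L-a=6):
  M_4 = R_Ax - M_A - M₀  [x>a] with R_A=-3/2, M_A=-3 = (-3/2)·(48/5) - (-3) - (-12) = 3/5 kN·m
Superposition: M = Σ M_i = -431/400 kN·m ≈ -1.077500 kN·m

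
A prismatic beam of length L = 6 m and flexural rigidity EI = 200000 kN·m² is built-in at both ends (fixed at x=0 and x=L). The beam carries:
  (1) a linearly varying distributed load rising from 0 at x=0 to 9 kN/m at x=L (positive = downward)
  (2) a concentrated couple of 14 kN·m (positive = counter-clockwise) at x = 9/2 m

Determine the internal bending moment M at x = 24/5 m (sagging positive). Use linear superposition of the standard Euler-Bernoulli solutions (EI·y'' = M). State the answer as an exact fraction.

M(24/5) = -5343/1000 kN·m

Load 1 — triangular load w₀=9 kN/m (0→w₀ over full span):
  M_1 = 3w₀Lx/20 - w₀L²/30 - w₀x³/(6L) = 3·9·6·(24/5)/20 - 9·6²/30 - 9·(24/5)³/(6·6) = 54/125 kN·m
Load 2 — applied couple M₀=14 kN·m at a=9/2 m (b=L-a=3/2):
  M_2 = R_Ax - M_A - M₀  [x>a] with R_A=21/8, M_A=35/8 = (21/8)·(24/5) - (35/8) - 14 = -231/40 kN·m
Superposition: M = Σ M_i = -5343/1000 kN·m ≈ -5.343000 kN·m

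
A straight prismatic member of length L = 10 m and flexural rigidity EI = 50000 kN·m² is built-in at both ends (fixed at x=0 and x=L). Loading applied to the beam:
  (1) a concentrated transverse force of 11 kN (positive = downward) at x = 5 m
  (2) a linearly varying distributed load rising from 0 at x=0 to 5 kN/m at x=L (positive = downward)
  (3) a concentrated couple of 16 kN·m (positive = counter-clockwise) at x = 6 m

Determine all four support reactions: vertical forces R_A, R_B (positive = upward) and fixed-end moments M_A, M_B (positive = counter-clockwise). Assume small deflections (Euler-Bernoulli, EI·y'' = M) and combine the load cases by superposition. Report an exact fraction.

Load 1 — point force P=11 kN at a=5 m (b=L-a=5):
  R_A = Pb²(3a+b)/L³ = 11·5²·(3·5+5)/10³ = 11/2 kN
  M_A = Pab²/L² = 11·5·5²/10² = 55/4 kN·m
  R_B = Pa²(a+3b)/L³ = 11·5²·(5+3·5)/10³ = 11/2 kN
  M_B = -Pa²b/L² = -11·5²·5/10² = -55/4 kN·m
Load 2 — triangular load w₀=5 kN/m (0→w₀ over full span):
  R_A = 3w₀L/20 = 3·5·10/20 = 15/2 kN
  M_A = w₀L²/30 = 5·10²/30 = 50/3 kN·m
  R_B = 7w₀L/20 = 7·5·10/20 = 35/2 kN
  M_B = -w₀L²/20 = -5·10²/20 = -25 kN·m
Load 3 — applied couple M₀=16 kN·m at a=6 m (b=L-a=4):
  R_A = 6M₀ab/L³ = 6·16·6·4/10³ = 288/125 kN
  M_A = M₀b(2a-b)/L² = 16·4·(2·6-4)/10² = 128/25 kN·m
  R_B = -6M₀ab/L³ = -6·16·6·4/10³ = -288/125 kN
  M_B = M₀a(2b-a)/L² = 16·6·(2·4-6)/10² = 48/25 kN·m
Superposition: R_A = 1913/125 kN, M_A = 10661/300 kN·m, R_B = 2587/125 kN, M_B = -3683/100 kN·m

R_A = 1913/125 kN, M_A = 10661/300 kN·m, R_B = 2587/125 kN, M_B = -3683/100 kN·m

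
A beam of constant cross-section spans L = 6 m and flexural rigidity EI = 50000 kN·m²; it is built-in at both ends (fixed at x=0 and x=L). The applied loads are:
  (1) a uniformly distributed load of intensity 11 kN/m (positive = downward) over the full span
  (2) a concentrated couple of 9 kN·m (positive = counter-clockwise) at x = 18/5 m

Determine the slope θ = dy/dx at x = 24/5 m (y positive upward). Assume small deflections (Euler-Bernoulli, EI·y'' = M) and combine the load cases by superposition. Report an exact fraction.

θ(24/5) = 6021/15625000 rad

Load 1 — uniform load w=11 kN/m over full span:
  θ_1 = -wx(L-x)(L-2x)/(12EI) = -11·(24/5)·(6-(24/5))·(6-2·(24/5))/(12·50000) = 297/781250 rad
Load 2 — applied couple M₀=9 kN·m at a=18/5 m (b=L-a=12/5):
  θ_2 = (R_Ax²/2 - M_Ax - M₀(x-a))/EI  [x>a] with R_A=54/25, M_A=72/25 = ((54/25)·(24/5)²/2 - (72/25)·(24/5) - 9·((24/5)-(18/5)))/50000 = 81/15625000 rad
Superposition: θ = Σ θ_i = 6021/15625000 rad ≈ 0.000385 rad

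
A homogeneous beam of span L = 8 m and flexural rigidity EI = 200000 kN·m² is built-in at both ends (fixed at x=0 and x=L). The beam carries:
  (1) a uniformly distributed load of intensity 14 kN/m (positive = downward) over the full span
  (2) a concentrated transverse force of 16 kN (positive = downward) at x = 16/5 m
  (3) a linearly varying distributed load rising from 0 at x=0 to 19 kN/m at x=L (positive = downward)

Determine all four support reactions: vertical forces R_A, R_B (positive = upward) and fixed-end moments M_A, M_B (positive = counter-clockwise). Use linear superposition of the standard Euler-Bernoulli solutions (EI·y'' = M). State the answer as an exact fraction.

R_A = 11146/125 kN, M_A = 16704/125 kN·m, R_B = 14354/125 kN, M_B = -55408/375 kN·m

Load 1 — uniform load w=14 kN/m over full span:
  R_A = wL/2 = 14·8/2 = 56 kN
  M_A = wL²/12 = 14·8²/12 = 224/3 kN·m
  R_B = wL/2 = 14·8/2 = 56 kN
  M_B = -wL²/12 = -14·8²/12 = -224/3 kN·m
Load 2 — point force P=16 kN at a=16/5 m (b=L-a=24/5):
  R_A = Pb²(3a+b)/L³ = 16·(24/5)²·(3·(16/5)+(24/5))/8³ = 1296/125 kN
  M_A = Pab²/L² = 16·(16/5)·(24/5)²/8² = 2304/125 kN·m
  R_B = Pa²(a+3b)/L³ = 16·(16/5)²·((16/5)+3·(24/5))/8³ = 704/125 kN
  M_B = -Pa²b/L² = -16·(16/5)²·(24/5)/8² = -1536/125 kN·m
Load 3 — triangular load w₀=19 kN/m (0→w₀ over full span):
  R_A = 3w₀L/20 = 3·19·8/20 = 114/5 kN
  M_A = w₀L²/30 = 19·8²/30 = 608/15 kN·m
  R_B = 7w₀L/20 = 7·19·8/20 = 266/5 kN
  M_B = -w₀L²/20 = -19·8²/20 = -304/5 kN·m
Superposition: R_A = 11146/125 kN, M_A = 16704/125 kN·m, R_B = 14354/125 kN, M_B = -55408/375 kN·m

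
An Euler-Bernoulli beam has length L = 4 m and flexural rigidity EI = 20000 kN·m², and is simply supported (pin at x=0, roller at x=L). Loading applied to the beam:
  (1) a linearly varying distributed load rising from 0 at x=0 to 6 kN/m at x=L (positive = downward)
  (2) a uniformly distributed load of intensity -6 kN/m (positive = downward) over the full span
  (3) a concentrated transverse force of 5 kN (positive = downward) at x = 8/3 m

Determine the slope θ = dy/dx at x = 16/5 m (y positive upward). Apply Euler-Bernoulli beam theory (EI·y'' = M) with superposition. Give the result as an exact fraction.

Load 1 — triangular load w₀=6 kN/m (0→w₀ over full span):
  θ_1 = -w₀(7L⁴-30L²x²+15x⁴)/(360LEI) = -6·(7·4⁴-30·4²·(16/5)²+15·(16/5)⁴)/(360·4·20000) = 757/2343750 rad
Load 2 — uniform load w=-6 kN/m over full span:
  θ_2 = -w(L³-6Lx²+4x³)/(24EI) = -(-6)·(4³-6·4·(16/5)²+4·(16/5)³)/(24·20000) = -99/156250 rad
Load 3 — point force P=5 kN at a=8/3 m (b=L-a=4/3):
  θ_3 = -Pa(2L²-6Lx+3x²+a²)/(6LEI)  [x>a] = -5·(8/3)·(2·4²-6·4·(16/5)+3·(16/5)²+(8/3)²)/(6·4·20000) = 49/253125 rad
Superposition: θ = Σ θ_i = -3703/31640625 rad ≈ -0.000117 rad

θ(16/5) = -3703/31640625 rad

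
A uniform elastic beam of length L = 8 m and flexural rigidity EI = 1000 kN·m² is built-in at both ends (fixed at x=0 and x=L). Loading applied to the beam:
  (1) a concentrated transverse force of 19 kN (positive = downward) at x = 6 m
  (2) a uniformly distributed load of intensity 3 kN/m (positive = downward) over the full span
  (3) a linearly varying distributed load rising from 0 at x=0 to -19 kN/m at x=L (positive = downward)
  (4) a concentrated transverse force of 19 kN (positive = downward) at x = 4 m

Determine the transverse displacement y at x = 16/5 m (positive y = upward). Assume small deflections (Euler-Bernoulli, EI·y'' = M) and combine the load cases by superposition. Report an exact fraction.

y(16/5) = -10746/1953125 m

Load 1 — point force P=19 kN at a=6 m (b=L-a=2):
  y_1 = -Pb²x²(3aL-(3a+b)x)/(6L³EI)  [x≤a] = -19·2²·(16/5)²·(3·6·8-(3·6+2)·(16/5))/(6·8³·1000) = -38/1875 m
Load 2 — uniform load w=3 kN/m over full span:
  y_2 = -wx²(L-x)²/(24EI) = -3·(16/5)²·(8-(16/5))²/(24·1000) = -2304/78125 m
Load 3 — triangular load w₀=-19 kN/m (0→w₀ over full span):
  y_3 = -w₀x²(L-x)²(x+2L)/(120LEI) = -(-19)·(16/5)²·(8-(16/5))²·((16/5)+2·8)/(120·8·1000) = 175104/1953125 m
Load 4 — point force P=19 kN at a=4 m (b=L-a=4):
  y_4 = -Pb²x²(3aL-(3a+b)x)/(6L³EI)  [x≤a] = -19·4²·(16/5)²·(3·4·8-(3·4+4)·(16/5))/(6·8³·1000) = -2128/46875 m
Superposition: y = Σ y_i = -10746/1953125 m ≈ -0.005502 m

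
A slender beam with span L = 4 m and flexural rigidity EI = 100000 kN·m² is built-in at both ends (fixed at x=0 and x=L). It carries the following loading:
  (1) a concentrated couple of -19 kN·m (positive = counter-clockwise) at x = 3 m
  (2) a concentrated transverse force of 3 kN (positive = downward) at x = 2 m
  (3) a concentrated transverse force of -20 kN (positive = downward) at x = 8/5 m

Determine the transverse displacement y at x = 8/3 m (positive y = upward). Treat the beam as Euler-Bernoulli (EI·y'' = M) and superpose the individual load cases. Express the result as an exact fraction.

y(8/3) = 7621/101250000 m

Load 1 — applied couple M₀=-19 kN·m at a=3 m (b=L-a=1):
  y_1 = (R_Ax³/6 - M_Ax²/2)/EI  [x≤a] with R_A=-171/32, M_A=-95/16 = ((-171/32)·(8/3)³/6 - (-95/16)·(8/3)²/2)/100000 = 19/450000 m
Load 2 — point force P=3 kN at a=2 m (b=L-a=2):
  y_2 = -Pa²(L-x)²(3bL-(3b+a)(L-x))/(6L³EI)  [x>a] = -3·2²·(4-(8/3))²·(3·2·4-(3·2+2)·(4-(8/3)))/(6·4³·100000) = -1/135000 m
Load 3 — point force P=-20 kN at a=8/5 m (b=L-a=12/5):
  y_3 = -Pa²(L-x)²(3bL-(3b+a)(L-x))/(6L³EI)  [x>a] = -(-20)·(8/5)²·(4-(8/3))²·(3·(12/5)·4-(3·(12/5)+(8/5))·(4-(8/3)))/(6·4³·100000) = 256/6328125 m
Superposition: y = Σ y_i = 7621/101250000 m ≈ 0.000075 m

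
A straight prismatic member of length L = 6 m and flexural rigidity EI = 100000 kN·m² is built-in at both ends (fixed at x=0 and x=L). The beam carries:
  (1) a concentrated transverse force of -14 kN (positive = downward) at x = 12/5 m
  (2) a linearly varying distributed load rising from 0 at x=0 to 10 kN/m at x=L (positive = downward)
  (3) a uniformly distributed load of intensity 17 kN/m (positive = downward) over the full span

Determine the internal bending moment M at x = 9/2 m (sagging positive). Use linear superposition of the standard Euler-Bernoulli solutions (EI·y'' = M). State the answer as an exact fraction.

M(9/2) = 20469/2000 kN·m

Load 1 — point force P=-14 kN at a=12/5 m (b=L-a=18/5):
  M_1 = Pa²(a+3b)(L-x)/L³ - Pa²b/L²  [x>a] = (-14)·(12/5)²·((12/5)+3·(18/5))·(6-(9/2))/6³ - (-14)·(12/5)²·(18/5)/6² = 84/125 kN·m
Load 2 — triangular load w₀=10 kN/m (0→w₀ over full span):
  M_2 = 3w₀Lx/20 - w₀L²/30 - w₀x³/(6L) = 3·10·6·(9/2)/20 - 10·6²/30 - 10·(9/2)³/(6·6) = 51/16 kN·m
Load 3 — uniform load w=17 kN/m over full span:
  M_3 = wLx/2 - wL²/12 - wx²/2 = 17·6·(9/2)/2 - 17·6²/12 - 17·(9/2)²/2 = 51/8 kN·m
Superposition: M = Σ M_i = 20469/2000 kN·m ≈ 10.234500 kN·m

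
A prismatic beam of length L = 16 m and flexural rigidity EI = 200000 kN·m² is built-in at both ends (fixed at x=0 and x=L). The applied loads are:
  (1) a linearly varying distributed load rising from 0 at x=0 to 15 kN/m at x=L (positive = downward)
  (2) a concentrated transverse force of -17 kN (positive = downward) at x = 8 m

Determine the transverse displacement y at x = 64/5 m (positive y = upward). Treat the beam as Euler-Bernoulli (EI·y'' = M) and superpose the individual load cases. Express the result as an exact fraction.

y(64/5) = -67316/29296875 m

Load 1 — triangular load w₀=15 kN/m (0→w₀ over full span):
  y_1 = -w₀x²(L-x)²(x+2L)/(120LEI) = -15·(64/5)²·(16-(64/5))²·((64/5)+2·16)/(120·16·200000) = -28672/9765625 m
Load 2 — point force P=-17 kN at a=8 m (b=L-a=8):
  y_2 = -Pa²(L-x)²(3bL-(3b+a)(L-x))/(6L³EI)  [x>a] = -(-17)·8²·(16-(64/5))²·(3·8·16-(3·8+8)·(16-(64/5)))/(6·16³·200000) = 748/1171875 m
Superposition: y = Σ y_i = -67316/29296875 m ≈ -0.002298 m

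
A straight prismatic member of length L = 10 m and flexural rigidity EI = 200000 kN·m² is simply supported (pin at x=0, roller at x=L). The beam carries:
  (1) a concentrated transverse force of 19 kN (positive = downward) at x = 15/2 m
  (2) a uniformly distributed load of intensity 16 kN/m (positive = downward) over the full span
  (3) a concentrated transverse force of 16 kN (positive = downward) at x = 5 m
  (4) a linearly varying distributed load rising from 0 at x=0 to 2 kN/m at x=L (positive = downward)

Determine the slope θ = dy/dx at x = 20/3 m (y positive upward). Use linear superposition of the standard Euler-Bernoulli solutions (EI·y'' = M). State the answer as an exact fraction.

θ(20/3) = 132691/62208000 rad

Load 1 — point force P=19 kN at a=15/2 m (b=L-a=5/2):
  θ_1 = -Pb(L²-b²-3x²)/(6LEI)  [x≤a] = -19·(5/2)·(10²-(5/2)²-3·(20/3)²)/(6·10·200000) = 361/2304000 rad
Load 2 — uniform load w=16 kN/m over full span:
  θ_2 = -w(L³-6Lx²+4x³)/(24EI) = -16·(10³-6·10·(20/3)²+4·(20/3)³)/(24·200000) = 13/8100 rad
Load 3 — point force P=16 kN at a=5 m (b=L-a=5):
  θ_3 = -Pa(2L²-6Lx+3x²+a²)/(6LEI)  [x>a] = -16·5·(2·10²-6·10·(20/3)+3·(20/3)²+5²)/(6·10·200000) = 1/3600 rad
Load 4 — triangular load w₀=2 kN/m (0→w₀ over full span):
  θ_4 = -w₀(7L⁴-30L²x²+15x⁴)/(360LEI) = -2·(7·10⁴-30·10²·(20/3)²+15·(20/3)⁴)/(360·10·200000) = 91/972000 rad
Superposition: θ = Σ θ_i = 132691/62208000 rad ≈ 0.002133 rad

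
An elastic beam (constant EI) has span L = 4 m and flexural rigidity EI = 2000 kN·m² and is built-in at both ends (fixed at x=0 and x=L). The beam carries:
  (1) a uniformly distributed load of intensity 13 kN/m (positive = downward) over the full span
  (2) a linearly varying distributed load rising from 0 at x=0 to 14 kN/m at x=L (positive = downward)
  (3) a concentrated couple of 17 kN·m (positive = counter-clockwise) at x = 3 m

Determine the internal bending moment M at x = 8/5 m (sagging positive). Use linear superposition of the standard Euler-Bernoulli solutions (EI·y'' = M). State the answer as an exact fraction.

Load 1 — uniform load w=13 kN/m over full span:
  M_1 = wLx/2 - wL²/12 - wx²/2 = 13·4·(8/5)/2 - 13·4²/12 - 13·(8/5)²/2 = 572/75 kN·m
Load 2 — triangular load w₀=14 kN/m (0→w₀ over full span):
  M_2 = 3w₀Lx/20 - w₀L²/30 - w₀x³/(6L) = 3·14·4·(8/5)/20 - 14·4²/30 - 14·(8/5)³/(6·4) = 448/125 kN·m
Load 3 — applied couple M₀=17 kN·m at a=3 m (b=L-a=1):
  M_3 = R_Ax - M_A  [x≤a] with R_A=153/32, M_A=85/16 = (153/32)·(8/5) - (85/16) = 187/80 kN·m
Superposition: M = Σ M_i = 81289/6000 kN·m ≈ 13.548167 kN·m

M(8/5) = 81289/6000 kN·m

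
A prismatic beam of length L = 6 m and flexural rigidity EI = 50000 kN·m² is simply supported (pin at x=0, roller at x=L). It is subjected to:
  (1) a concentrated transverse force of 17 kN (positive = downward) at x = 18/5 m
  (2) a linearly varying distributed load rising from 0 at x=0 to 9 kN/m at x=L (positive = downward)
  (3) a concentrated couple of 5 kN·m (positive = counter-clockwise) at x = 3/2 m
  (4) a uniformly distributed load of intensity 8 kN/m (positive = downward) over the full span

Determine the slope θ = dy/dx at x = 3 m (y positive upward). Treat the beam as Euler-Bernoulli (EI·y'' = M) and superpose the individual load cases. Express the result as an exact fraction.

θ(3) = -6347/50000000 rad

Load 1 — point force P=17 kN at a=18/5 m (b=L-a=12/5):
  θ_1 = -Pb(L²-b²-3x²)/(6LEI)  [x≤a] = -17·(12/5)·(6²-(12/5)²-3·3²)/(6·6·50000) = -459/6250000 rad
Load 2 — triangular load w₀=9 kN/m (0→w₀ over full span):
  θ_2 = -w₀(7L⁴-30L²x²+15x⁴)/(360LEI) = -9·(7·6⁴-30·6²·3²+15·3⁴)/(360·6·50000) = -189/4000000 rad
Load 3 — applied couple M₀=5 kN·m at a=3/2 m (b=L-a=9/2):
  θ_3 = (M₀x²/(2L)-M₀(x-a)+C₁)/EI  [x>a] with C₁=M₀(3b²-L²)/(6L)=55/16 = (5·3²/(2·6)-5·(3-(3/2))+(55/16))/50000 = -1/160000 rad
Load 4 — uniform load w=8 kN/m over full span:
  θ_4 = -w(L³-6Lx²+4x³)/(24EI) = -8·(6³-6·6·3²+4·3³)/(24·50000) = 0 rad
Superposition: θ = Σ θ_i = -6347/50000000 rad ≈ -0.000127 rad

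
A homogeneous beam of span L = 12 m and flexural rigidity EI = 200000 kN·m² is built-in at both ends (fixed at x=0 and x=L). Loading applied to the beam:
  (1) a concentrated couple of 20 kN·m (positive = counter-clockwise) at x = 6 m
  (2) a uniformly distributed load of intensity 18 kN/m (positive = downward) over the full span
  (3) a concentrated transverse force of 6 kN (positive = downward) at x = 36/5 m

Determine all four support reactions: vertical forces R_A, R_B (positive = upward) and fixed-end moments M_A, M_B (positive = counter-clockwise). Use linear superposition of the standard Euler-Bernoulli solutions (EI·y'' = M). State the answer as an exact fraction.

Load 1 — applied couple M₀=20 kN·m at a=6 m (b=L-a=6):
  R_A = 6M₀ab/L³ = 6·20·6·6/12³ = 5/2 kN
  M_A = M₀b(2a-b)/L² = 20·6·(2·6-6)/12² = 5 kN·m
  R_B = -6M₀ab/L³ = -6·20·6·6/12³ = -5/2 kN
  M_B = M₀a(2b-a)/L² = 20·6·(2·6-6)/12² = 5 kN·m
Load 2 — uniform load w=18 kN/m over full span:
  R_A = wL/2 = 18·12/2 = 108 kN
  M_A = wL²/12 = 18·12²/12 = 216 kN·m
  R_B = wL/2 = 18·12/2 = 108 kN
  M_B = -wL²/12 = -18·12²/12 = -216 kN·m
Load 3 — point force P=6 kN at a=36/5 m (b=L-a=24/5):
  R_A = Pb²(3a+b)/L³ = 6·(24/5)²·(3·(36/5)+(24/5))/12³ = 264/125 kN
  M_A = Pab²/L² = 6·(36/5)·(24/5)²/12² = 864/125 kN·m
  R_B = Pa²(a+3b)/L³ = 6·(36/5)²·((36/5)+3·(24/5))/12³ = 486/125 kN
  M_B = -Pa²b/L² = -6·(36/5)²·(24/5)/12² = -1296/125 kN·m
Superposition: R_A = 28153/250 kN, M_A = 28489/125 kN·m, R_B = 27347/250 kN, M_B = -27671/125 kN·m

R_A = 28153/250 kN, M_A = 28489/125 kN·m, R_B = 27347/250 kN, M_B = -27671/125 kN·m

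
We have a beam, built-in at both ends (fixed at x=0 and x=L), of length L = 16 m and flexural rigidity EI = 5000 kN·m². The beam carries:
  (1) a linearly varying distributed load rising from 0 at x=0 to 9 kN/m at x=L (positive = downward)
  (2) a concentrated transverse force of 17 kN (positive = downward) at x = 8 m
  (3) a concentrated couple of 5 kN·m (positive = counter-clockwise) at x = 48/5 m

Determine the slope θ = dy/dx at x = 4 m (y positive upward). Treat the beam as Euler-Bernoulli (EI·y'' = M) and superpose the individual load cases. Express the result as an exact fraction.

Load 1 — triangular load w₀=9 kN/m (0→w₀ over full span):
  θ_1 = -w₀(2x(L-x)(L-2x)(x+2L)+x²(L-x)²)/(120LEI) = -9·(2·4·(16-4)·(16-2·4)·(4+2·16)+4²·(16-4)²)/(120·16·5000) = -351/12500 rad
Load 2 — point force P=17 kN at a=8 m (b=L-a=8):
  θ_2 = -Pb²x(2aL-(3a+b)x)/(2L³EI)  [x≤a] = -17·8²·4·(2·8·16-(3·8+8)·4)/(2·16³·5000) = -17/1250 rad
Load 3 — applied couple M₀=5 kN·m at a=48/5 m (b=L-a=32/5):
  θ_3 = (R_Ax²/2 - M_Ax)/EI  [x≤a] with R_A=9/20, M_A=8/5 = ((9/20)·4²/2 - (8/5)·4)/5000 = -7/12500 rad
Superposition: θ = Σ θ_i = -132/3125 rad ≈ -0.042240 rad

θ(4) = -132/3125 rad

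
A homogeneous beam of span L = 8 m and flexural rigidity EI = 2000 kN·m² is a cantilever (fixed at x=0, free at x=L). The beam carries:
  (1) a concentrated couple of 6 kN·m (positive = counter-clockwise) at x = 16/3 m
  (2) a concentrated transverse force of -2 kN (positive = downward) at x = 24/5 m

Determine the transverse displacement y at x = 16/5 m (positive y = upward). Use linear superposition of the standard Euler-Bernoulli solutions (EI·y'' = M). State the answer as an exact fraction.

Load 1 — applied couple M₀=6 kN·m at a=16/3 m (b=L-a=8/3):
  y_1 = M₀x²/(2EI)  [x≤a] = 6·(16/5)²/(2·2000) = 48/3125 m
Load 2 — point force P=-2 kN at a=24/5 m (b=L-a=16/5):
  y_2 = -Px²(3a-x)/(6EI)  [x≤a] = -(-2)·(16/5)²·(3·(24/5)-(16/5))/(6·2000) = 896/46875 m
Superposition: y = Σ y_i = 1616/46875 m ≈ 0.034475 m

y(16/5) = 1616/46875 m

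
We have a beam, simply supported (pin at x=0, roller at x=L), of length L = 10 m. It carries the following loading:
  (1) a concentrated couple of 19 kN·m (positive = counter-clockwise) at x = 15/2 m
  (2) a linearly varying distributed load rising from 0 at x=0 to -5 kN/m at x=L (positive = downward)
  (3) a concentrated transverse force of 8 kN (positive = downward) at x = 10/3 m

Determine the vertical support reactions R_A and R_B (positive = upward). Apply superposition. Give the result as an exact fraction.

Load 1 — applied couple M₀=19 kN·m at a=15/2 m (b=L-a=5/2):
  R_A = M₀/L = 19/10 kN
  R_B = -M₀/L = -19/10 kN
Load 2 — triangular load w₀=-5 kN/m (0→w₀ over full span):
  R_A = w₀L/6 = (-5)·10/6 = -25/3 kN
  R_B = w₀L/3 = (-5)·10/3 = -50/3 kN
Load 3 — point force P=8 kN at a=10/3 m (b=L-a=20/3):
  R_A = Pb/L = 8·(20/3)/10 = 16/3 kN
  R_B = Pa/L = 8·(10/3)/10 = 8/3 kN
Superposition: R_A = -11/10 kN, R_B = -159/10 kN

R_A = -11/10 kN, R_B = -159/10 kN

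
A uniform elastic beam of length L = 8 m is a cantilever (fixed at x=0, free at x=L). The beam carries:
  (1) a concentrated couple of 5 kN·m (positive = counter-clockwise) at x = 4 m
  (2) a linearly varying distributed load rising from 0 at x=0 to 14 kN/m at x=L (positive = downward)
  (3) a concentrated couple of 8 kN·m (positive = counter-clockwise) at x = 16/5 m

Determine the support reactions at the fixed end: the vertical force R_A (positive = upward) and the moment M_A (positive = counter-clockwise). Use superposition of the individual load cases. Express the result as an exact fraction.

Load 1 — applied couple M₀=5 kN·m at a=4 m (b=L-a=4):
  R_A = 0 kN
  M_A = -M₀ = -5 kN·m
Load 2 — triangular load w₀=14 kN/m (0→w₀ over full span):
  R_A = w₀L/2 = 14·8/2 = 56 kN
  M_A = w₀L²/3 = 14·8²/3 = 896/3 kN·m
Load 3 — applied couple M₀=8 kN·m at a=16/5 m (b=L-a=24/5):
  R_A = 0 kN
  M_A = -M₀ = -8 kN·m
Superposition: R_A = 56 kN, M_A = 857/3 kN·m

R_A = 56 kN, M_A = 857/3 kN·m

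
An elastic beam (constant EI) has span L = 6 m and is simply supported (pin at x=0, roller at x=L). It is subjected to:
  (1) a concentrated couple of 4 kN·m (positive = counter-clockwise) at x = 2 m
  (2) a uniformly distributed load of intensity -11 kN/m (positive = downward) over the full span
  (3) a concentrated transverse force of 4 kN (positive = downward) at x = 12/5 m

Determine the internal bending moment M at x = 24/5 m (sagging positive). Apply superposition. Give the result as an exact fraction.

Load 1 — applied couple M₀=4 kN·m at a=2 m (b=L-a=4):
  M_1 = M₀x/L - M₀  [x>a] = 4·(24/5)/6 - 4 = -4/5 kN·m
Load 2 — uniform load w=-11 kN/m over full span:
  M_2 = wx(L-x)/2 = (-11)·(24/5)·(6-(24/5))/2 = -792/25 kN·m
Load 3 — point force P=4 kN at a=12/5 m (b=L-a=18/5):
  M_3 = Pa(L-x)/L  [x>a] = 4·(12/5)·(6-(24/5))/6 = 48/25 kN·m
Superposition: M = Σ M_i = -764/25 kN·m ≈ -30.560000 kN·m

M(24/5) = -764/25 kN·m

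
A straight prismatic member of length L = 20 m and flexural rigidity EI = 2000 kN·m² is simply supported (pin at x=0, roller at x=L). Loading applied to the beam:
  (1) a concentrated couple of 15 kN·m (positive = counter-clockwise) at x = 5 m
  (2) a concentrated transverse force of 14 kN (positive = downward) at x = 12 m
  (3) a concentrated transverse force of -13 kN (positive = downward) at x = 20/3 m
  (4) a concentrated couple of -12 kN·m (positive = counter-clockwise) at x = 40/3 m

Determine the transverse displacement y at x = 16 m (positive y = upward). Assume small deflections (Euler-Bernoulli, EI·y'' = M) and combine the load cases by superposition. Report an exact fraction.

y(16) = -120551/1620000 m

Load 1 — applied couple M₀=15 kN·m at a=5 m (b=L-a=15):
  y_1 = (M₀x³/(6L)-M₀(x-a)²/2+C₁x)/EI  [x>a] with C₁=M₀(3b²-L²)/(6L)=275/8 = (15·16³/(6·20)-15·(16-5)²/2+(275/8)·16)/2000 = 309/4000 m
Load 2 — point force P=14 kN at a=12 m (b=L-a=8):
  y_2 = -Pa(L-x)(2Lx-a²-x²)/(6LEI)  [x>a] = -14·12·(20-16)·(2·20·16-12²-16²)/(6·20·2000) = -84/125 m
Load 3 — point force P=-13 kN at a=20/3 m (b=L-a=40/3):
  y_3 = -Pa(L-x)(2Lx-a²-x²)/(6LEI)  [x>a] = -(-13)·(20/3)·(20-16)·(2·20·16-(20/3)²-16²)/(6·20·2000) = 4966/10125 m
Load 4 — applied couple M₀=-12 kN·m at a=40/3 m (b=L-a=20/3):
  y_4 = (M₀x³/(6L)-M₀(x-a)²/2+C₁x)/EI  [x>a] with C₁=M₀(3b²-L²)/(6L)=80/3 = ((-12)·16³/(6·20)-(-12)·(16-(40/3))²/2+(80/3)·16)/2000 = 56/1875 m
Superposition: y = Σ y_i = -120551/1620000 m ≈ -0.074414 m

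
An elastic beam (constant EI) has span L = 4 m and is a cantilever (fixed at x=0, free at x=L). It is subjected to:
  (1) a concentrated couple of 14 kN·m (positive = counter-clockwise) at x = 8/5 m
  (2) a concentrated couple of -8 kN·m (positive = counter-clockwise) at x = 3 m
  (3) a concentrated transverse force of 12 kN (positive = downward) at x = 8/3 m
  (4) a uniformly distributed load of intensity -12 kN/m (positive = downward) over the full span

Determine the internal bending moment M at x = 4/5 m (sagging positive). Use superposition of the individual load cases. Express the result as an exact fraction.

M(4/5) = 1126/25 kN·m

Load 1 — applied couple M₀=14 kN·m at a=8/5 m (b=L-a=12/5):
  M_1 = M₀  [x≤a] = 14 = 14 kN·m
Load 2 — applied couple M₀=-8 kN·m at a=3 m (b=L-a=1):
  M_2 = M₀  [x≤a] = (-8) = -8 kN·m
Load 3 — point force P=12 kN at a=8/3 m (b=L-a=4/3):
  M_3 = -P(a-x)  [x≤a] = -12·((8/3)-(4/5)) = -112/5 kN·m
Load 4 — uniform load w=-12 kN/m over full span:
  M_4 = -w(L-x)²/2 = -(-12)·(4-(4/5))²/2 = 1536/25 kN·m
Superposition: M = Σ M_i = 1126/25 kN·m ≈ 45.040000 kN·m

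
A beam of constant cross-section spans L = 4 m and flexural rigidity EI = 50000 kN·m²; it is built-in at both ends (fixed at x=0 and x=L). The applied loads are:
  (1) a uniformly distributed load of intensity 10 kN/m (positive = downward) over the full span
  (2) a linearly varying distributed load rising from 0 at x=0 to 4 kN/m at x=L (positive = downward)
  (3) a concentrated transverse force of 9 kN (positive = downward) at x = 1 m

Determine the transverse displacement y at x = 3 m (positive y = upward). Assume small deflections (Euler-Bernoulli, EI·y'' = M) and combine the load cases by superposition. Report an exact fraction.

Load 1 — uniform load w=10 kN/m over full span:
  y_1 = -wx²(L-x)²/(24EI) = -10·3²·(4-3)²/(24·50000) = -3/40000 m
Load 2 — triangular load w₀=4 kN/m (0→w₀ over full span):
  y_2 = -w₀x²(L-x)²(x+2L)/(120LEI) = -4·3²·(4-3)²·(3+2·4)/(120·4·50000) = -33/2000000 m
Load 3 — point force P=9 kN at a=1 m (b=L-a=3):
  y_3 = -Pa²(L-x)²(3bL-(3b+a)(L-x))/(6L³EI)  [x>a] = -9·1²·(4-3)²·(3·3·4-(3·3+1)·(4-3))/(6·4³·50000) = -39/3200000 m
Superposition: y = Σ y_i = -1659/16000000 m ≈ -0.000104 m

y(3) = -1659/16000000 m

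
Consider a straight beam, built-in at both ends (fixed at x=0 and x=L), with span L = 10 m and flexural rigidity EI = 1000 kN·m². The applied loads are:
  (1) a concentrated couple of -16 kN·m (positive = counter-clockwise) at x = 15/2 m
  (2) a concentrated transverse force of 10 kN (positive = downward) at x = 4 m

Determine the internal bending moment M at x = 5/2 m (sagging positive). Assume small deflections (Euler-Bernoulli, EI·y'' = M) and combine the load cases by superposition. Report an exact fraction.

M(5/2) = 23/10 kN·m

Load 1 — applied couple M₀=-16 kN·m at a=15/2 m (b=L-a=5/2):
  M_1 = R_Ax - M_A  [x≤a] with R_A=-9/5, M_A=-5 = (-9/5)·(5/2) - (-5) = 1/2 kN·m
Load 2 — point force P=10 kN at a=4 m (b=L-a=6):
  M_2 = Pb²(3a+b)x/L³ - Pab²/L²  [x≤a] = 10·6²·(3·4+6)·(5/2)/10³ - 10·4·6²/10² = 9/5 kN·m
Superposition: M = Σ M_i = 23/10 kN·m ≈ 2.300000 kN·m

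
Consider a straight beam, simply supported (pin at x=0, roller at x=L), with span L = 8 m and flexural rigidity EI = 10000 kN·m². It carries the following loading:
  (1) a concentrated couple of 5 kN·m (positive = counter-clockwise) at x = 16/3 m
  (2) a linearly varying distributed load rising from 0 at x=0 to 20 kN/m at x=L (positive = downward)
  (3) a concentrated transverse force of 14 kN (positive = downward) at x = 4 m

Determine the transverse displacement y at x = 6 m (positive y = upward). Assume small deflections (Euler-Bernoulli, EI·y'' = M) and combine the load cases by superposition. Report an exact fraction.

Load 1 — applied couple M₀=5 kN·m at a=16/3 m (b=L-a=8/3):
  y_1 = (M₀x³/(6L)-M₀(x-a)²/2+C₁x)/EI  [x>a] with C₁=M₀(3b²-L²)/(6L)=-40/9 = (5·6³/(6·8)-5·(6-(16/3))²/2+(-40/9)·6)/10000 = -19/36000 m
Load 2 — triangular load w₀=20 kN/m (0→w₀ over full span):
  y_2 = -w₀x(7L⁴-10L²x²+3x⁴)/(360LEI) = -20·6·(7·8⁴-10·8²·6²+3·6⁴)/(360·8·10000) = -119/3000 m
Load 3 — point force P=14 kN at a=4 m (b=L-a=4):
  y_3 = -Pa(L-x)(2Lx-a²-x²)/(6LEI)  [x>a] = -14·4·(8-6)·(2·8·6-4²-6²)/(6·8·10000) = -77/7500 m
Superposition: y = Σ y_i = -9083/180000 m ≈ -0.050461 m

y(6) = -9083/180000 m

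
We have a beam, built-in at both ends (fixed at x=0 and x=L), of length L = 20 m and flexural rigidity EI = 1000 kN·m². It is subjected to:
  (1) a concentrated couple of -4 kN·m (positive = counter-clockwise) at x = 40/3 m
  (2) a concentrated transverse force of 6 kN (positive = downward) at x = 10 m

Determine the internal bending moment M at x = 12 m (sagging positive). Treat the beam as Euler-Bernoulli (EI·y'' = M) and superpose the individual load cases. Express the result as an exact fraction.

Load 1 — applied couple M₀=-4 kN·m at a=40/3 m (b=L-a=20/3):
  M_1 = R_Ax - M_A  [x≤a] with R_A=-4/15, M_A=-4/3 = (-4/15)·12 - (-4/3) = -28/15 kN·m
Load 2 — point force P=6 kN at a=10 m (b=L-a=10):
  M_2 = Pa²(a+3b)(L-x)/L³ - Pa²b/L²  [x>a] = 6·10²·(10+3·10)·(20-12)/20³ - 6·10²·10/20² = 9 kN·m
Superposition: M = Σ M_i = 107/15 kN·m ≈ 7.133333 kN·m

M(12) = 107/15 kN·m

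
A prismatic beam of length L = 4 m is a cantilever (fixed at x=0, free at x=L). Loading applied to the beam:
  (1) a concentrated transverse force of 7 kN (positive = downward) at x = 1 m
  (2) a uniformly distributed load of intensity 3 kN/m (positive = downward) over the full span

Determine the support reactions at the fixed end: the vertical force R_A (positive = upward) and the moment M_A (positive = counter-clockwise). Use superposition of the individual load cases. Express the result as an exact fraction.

R_A = 19 kN, M_A = 31 kN·m

Load 1 — point force P=7 kN at a=1 m (b=L-a=3):
  R_A = P = 7 kN
  M_A = Pa = 7·1 = 7 kN·m
Load 2 — uniform load w=3 kN/m over full span:
  R_A = wL = 3·4 = 12 kN
  M_A = wL²/2 = 3·4²/2 = 24 kN·m
Superposition: R_A = 19 kN, M_A = 31 kN·m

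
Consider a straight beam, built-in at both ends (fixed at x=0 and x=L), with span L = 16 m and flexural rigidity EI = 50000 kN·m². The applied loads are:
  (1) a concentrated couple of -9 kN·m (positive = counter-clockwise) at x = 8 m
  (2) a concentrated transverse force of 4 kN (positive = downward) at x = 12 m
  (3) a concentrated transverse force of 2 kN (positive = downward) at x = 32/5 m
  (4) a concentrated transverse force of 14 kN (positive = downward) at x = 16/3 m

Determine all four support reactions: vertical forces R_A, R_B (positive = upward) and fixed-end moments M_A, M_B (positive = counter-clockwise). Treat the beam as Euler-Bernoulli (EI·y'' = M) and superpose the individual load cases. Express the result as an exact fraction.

R_A = 1236343/108000 kN, M_A = 520333/13500 kN·m, R_B = 923657/108000 kN, M_B = -417347/13500 kN·m

Load 1 — applied couple M₀=-9 kN·m at a=8 m (b=L-a=8):
  R_A = 6M₀ab/L³ = 6·(-9)·8·8/16³ = -27/32 kN
  M_A = M₀b(2a-b)/L² = (-9)·8·(2·8-8)/16² = -9/4 kN·m
  R_B = -6M₀ab/L³ = -6·(-9)·8·8/16³ = 27/32 kN
  M_B = M₀a(2b-a)/L² = (-9)·8·(2·8-8)/16² = -9/4 kN·m
Load 2 — point force P=4 kN at a=12 m (b=L-a=4):
  R_A = Pb²(3a+b)/L³ = 4·4²·(3·12+4)/16³ = 5/8 kN
  M_A = Pab²/L² = 4·12·4²/16² = 3 kN·m
  R_B = Pa²(a+3b)/L³ = 4·12²·(12+3·4)/16³ = 27/8 kN
  M_B = -Pa²b/L² = -4·12²·4/16² = -9 kN·m
Load 3 — point force P=2 kN at a=32/5 m (b=L-a=48/5):
  R_A = Pb²(3a+b)/L³ = 2·(48/5)²·(3·(32/5)+(48/5))/16³ = 162/125 kN
  M_A = Pab²/L² = 2·(32/5)·(48/5)²/16² = 576/125 kN·m
  R_B = Pa²(a+3b)/L³ = 2·(32/5)²·((32/5)+3·(48/5))/16³ = 88/125 kN
  M_B = -Pa²b/L² = -2·(32/5)²·(48/5)/16² = -384/125 kN·m
Load 4 — point force P=14 kN at a=16/3 m (b=L-a=32/3):
  R_A = Pb²(3a+b)/L³ = 14·(32/3)²·(3·(16/3)+(32/3))/16³ = 280/27 kN
  M_A = Pab²/L² = 14·(16/3)·(32/3)²/16² = 896/27 kN·m
  R_B = Pa²(a+3b)/L³ = 14·(16/3)²·((16/3)+3·(32/3))/16³ = 98/27 kN
  M_B = -Pa²b/L² = -14·(16/3)²·(32/3)/16² = -448/27 kN·m
Superposition: R_A = 1236343/108000 kN, M_A = 520333/13500 kN·m, R_B = 923657/108000 kN, M_B = -417347/13500 kN·m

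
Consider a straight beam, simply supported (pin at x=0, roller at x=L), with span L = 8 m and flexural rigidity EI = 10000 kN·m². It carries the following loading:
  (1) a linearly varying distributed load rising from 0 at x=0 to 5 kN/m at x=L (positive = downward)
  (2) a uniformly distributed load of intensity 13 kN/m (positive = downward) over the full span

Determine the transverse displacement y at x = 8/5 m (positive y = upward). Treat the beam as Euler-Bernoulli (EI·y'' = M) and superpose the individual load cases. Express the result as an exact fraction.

y(8/5) = -95104/1953125 m

Load 1 — triangular load w₀=5 kN/m (0→w₀ over full span):
  y_1 = -w₀x(7L⁴-10L²x²+3x⁴)/(360LEI) = -5·(8/5)·(7·8⁴-10·8²·(8/5)²+3·(8/5)⁴)/(360·8·10000) = -44032/5859375 m
Load 2 — uniform load w=13 kN/m over full span:
  y_2 = -wx(L³-2Lx²+x³)/(24EI) = -13·(8/5)·(8³-2·8·(8/5)²+(8/5)³)/(24·10000) = -48256/1171875 m
Superposition: y = Σ y_i = -95104/1953125 m ≈ -0.048693 m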